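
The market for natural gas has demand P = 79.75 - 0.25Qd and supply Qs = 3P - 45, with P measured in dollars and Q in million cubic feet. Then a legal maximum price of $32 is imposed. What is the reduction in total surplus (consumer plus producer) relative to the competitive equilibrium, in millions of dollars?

Rearranging demand gives Qd = 319 - 4P. In a free market, 319 - 4P = 3P - 45 gives the equilibrium P* = 52, Q* = 111.
Because the ceiling (32) lies below the market-clearing price, it is binding.
At P = 32: Qd = 319 - 4·32 = 191 and Qs = 3·32 - 45 = 51.
Quantity traded falls to 51. At Q = 51 the demand price is (319 - 51)/4 = 67 and the supply price is (45 + 51)/3 = 32.
Deadweight loss = ½ · (67 - 32) · (111 - 51) = ½ · 35 · 60 = 1050.

1050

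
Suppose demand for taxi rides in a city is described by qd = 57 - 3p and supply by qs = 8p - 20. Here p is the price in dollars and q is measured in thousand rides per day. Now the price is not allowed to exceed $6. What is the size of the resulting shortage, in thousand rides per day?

11

In a free market, 57 - 3p = 8p - 20 gives the equilibrium p* = 7, q* = 36.
The ceiling of 6 is below the equilibrium price 7, so it binds.
At p = 6: qd = 57 - 3·6 = 39 and qs = 8·6 - 20 = 28.
Shortage = qd - qs = 39 - 28 = 11.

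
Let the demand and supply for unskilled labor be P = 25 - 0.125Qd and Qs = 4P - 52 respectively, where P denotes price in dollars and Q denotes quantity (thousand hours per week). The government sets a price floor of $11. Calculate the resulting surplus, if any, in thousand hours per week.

Rearranging demand gives Qd = 200 - 8P. In a free market, 200 - 8P = 4P - 52 gives the equilibrium P* = 21, Q* = 32.
Since 11 is below P* = 21, the floor does not bind and the free-market outcome prevails.
Since the control does not bind, there is no surplus.

0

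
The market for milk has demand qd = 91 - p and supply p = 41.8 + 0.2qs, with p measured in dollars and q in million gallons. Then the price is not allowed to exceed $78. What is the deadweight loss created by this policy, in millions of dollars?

Rearranging supply gives qs = 5p - 209. In a free market, 91 - p = 5p - 209 gives the equilibrium p* = 50, q* = 41.
Since 78 is above p* = 50, the ceiling does not bind and the free-market outcome prevails.
Since the control does not bind, no trades are prevented and deadweight loss is zero.

0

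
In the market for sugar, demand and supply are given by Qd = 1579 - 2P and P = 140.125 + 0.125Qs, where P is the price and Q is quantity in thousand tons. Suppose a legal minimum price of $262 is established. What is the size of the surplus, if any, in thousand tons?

Rearranging supply gives Qs = 8P - 1121. Equilibrium: 1579 - 2P = 8P - 1121, so 2700 = 10P and P* = 270, Q* = 1039.
Since 262 is below P* = 270, the floor does not bind and the free-market outcome prevails.
Since the control does not bind, there is no surplus.

0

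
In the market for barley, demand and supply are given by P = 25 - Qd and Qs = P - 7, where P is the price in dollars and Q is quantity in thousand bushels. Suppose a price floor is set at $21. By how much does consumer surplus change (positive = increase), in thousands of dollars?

Rearranging demand gives Qd = 25 - P. Setting quantity demanded equal to quantity supplied, 25 - P = P - 7, gives P* = 16 and Q* = 9.
Because the floor (21) lies above the market-clearing price, it is binding.
At P = 21: Qd = 25 - 21 = 4 and Qs = 21 - 7 = 14.
Consumer surplus without the control is ½ · (25 - 16) · 9 = 40.5.
With the floor, consumers buy 4 units at 21, so CS = ½ · (25 - 21) · 4 = 8.
Change in consumer surplus = 8 - 40.5 = -32.5.

-32.5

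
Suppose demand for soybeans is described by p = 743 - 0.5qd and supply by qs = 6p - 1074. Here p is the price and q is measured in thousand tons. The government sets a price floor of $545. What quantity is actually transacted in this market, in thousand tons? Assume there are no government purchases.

Rearranging demand gives qd = 1486 - 2p. Without the control the market clears where 1486 - 2p = 6p - 1074, i.e. p* = 320 and q* = 846.
Because the floor (545) lies above the market-clearing price, it is binding.
At p = 545: qd = 1486 - 2·545 = 396 and qs = 6·545 - 1074 = 2196.
The quantity actually transacted is the short side, demand: 396.

396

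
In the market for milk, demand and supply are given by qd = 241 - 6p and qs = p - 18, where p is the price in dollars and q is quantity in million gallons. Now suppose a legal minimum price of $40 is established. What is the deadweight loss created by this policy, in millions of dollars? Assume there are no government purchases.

189

Setting quantity demanded equal to quantity supplied, 241 - 6p = p - 18, gives p* = 37 and q* = 19.
Because the floor (40) lies above the market-clearing price, it is binding.
At p = 40: qd = 241 - 6·40 = 1 and qs = 40 - 18 = 22.
Quantity traded falls to 1. At q = 1 the demand price is (241 - 1)/6 = 40 and the supply price is 18 + 1 = 19.
Deadweight loss = ½ · (40 - 19) · (19 - 1) = ½ · 21 · 18 = 189.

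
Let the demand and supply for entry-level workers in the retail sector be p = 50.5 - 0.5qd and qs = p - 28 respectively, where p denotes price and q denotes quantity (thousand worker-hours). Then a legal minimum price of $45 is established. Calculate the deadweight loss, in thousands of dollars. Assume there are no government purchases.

12

Rearranging demand gives qd = 101 - 2p. Equilibrium: 101 - 2p = p - 28, so 129 = 3p and p* = 43, q* = 15.
Since 45 > 43, the floor is binding.
At p = 45: qd = 101 - 2·45 = 11 and qs = 45 - 28 = 17.
Quantity traded falls to 11. At q = 11 the demand price is (101 - 11)/2 = 45 and the supply price is 28 + 11 = 39.
Deadweight loss = ½ · (45 - 39) · (15 - 11) = ½ · 6 · 4 = 12.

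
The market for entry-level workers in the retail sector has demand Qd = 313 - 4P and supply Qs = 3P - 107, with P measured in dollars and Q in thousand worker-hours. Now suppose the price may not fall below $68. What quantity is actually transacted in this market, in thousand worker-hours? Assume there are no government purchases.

41

In a free market, 313 - 4P = 3P - 107 gives the equilibrium P* = 60, Q* = 73.
Because the floor (68) lies above the market-clearing price, it is binding.
At P = 68: Qd = 313 - 4·68 = 41 and Qs = 3·68 - 107 = 97.
The quantity actually transacted is the short side, demand: 41.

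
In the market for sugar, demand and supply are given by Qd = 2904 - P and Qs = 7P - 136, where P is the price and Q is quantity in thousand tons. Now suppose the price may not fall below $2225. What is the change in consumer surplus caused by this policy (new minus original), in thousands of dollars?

In a free market, 2904 - P = 7P - 136 gives the equilibrium P* = 380, Q* = 2524.
The floor of 2225 is above the equilibrium price 380, so it binds.
At P = 2225: Qd = 2904 - 2225 = 679 and Qs = 7·2225 - 136 = 15439.
Consumer surplus without the control is ½ · (2904 - 380) · 2524 = 3185288.
With the floor, consumers buy 679 units at 2225, so CS = ½ · (2904 - 2225) · 679 = 230520.5.
Change in consumer surplus = 230520.5 - 3185288 = -2954767.5.

-2954767.5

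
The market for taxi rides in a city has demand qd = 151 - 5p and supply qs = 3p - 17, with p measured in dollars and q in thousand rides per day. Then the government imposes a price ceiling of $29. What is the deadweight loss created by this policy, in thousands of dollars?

Setting quantity demanded equal to quantity supplied, 151 - 5p = 3p - 17, gives p* = 21 and q* = 46.
The ceiling of 29 is above the equilibrium price 21, so it is not binding; the market clears at p* = 21, q* = 46.
Since the control does not bind, no trades are prevented and deadweight loss is zero.

0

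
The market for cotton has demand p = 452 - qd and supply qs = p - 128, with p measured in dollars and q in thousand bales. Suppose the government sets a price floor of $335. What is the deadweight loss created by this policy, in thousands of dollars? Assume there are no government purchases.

Rearranging demand gives qd = 452 - p. Without the control the market clears where 452 - p = p - 128, i.e. p* = 290 and q* = 162.
The floor of 335 is above the equilibrium price 290, so it binds.
At p = 335: qd = 452 - 335 = 117 and qs = 335 - 128 = 207.
Quantity traded falls to 117. At q = 117 the demand price is 452 - 117 = 335 and the supply price is 128 + 117 = 245.
Deadweight loss = ½ · (335 - 245) · (162 - 117) = ½ · 90 · 45 = 2025.

2025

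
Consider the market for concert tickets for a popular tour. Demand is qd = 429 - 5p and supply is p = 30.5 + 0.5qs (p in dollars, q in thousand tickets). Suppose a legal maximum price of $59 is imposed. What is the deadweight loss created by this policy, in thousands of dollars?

169.4

Rearranging supply gives qs = 2p - 61. Without the control the market clears where 429 - 5p = 2p - 61, i.e. p* = 70 and q* = 79.
Because the ceiling (59) lies below the market-clearing price, it is binding.
At p = 59: qd = 429 - 5·59 = 134 and qs = 2·59 - 61 = 57.
Quantity traded falls to 57. At q = 57 the demand price is (429 - 57)/5 = 74.4 and the supply price is (61 + 57)/2 = 59.
Deadweight loss = ½ · (74.4 - 59) · (79 - 57) = ½ · 15.4 · 22 = 169.4.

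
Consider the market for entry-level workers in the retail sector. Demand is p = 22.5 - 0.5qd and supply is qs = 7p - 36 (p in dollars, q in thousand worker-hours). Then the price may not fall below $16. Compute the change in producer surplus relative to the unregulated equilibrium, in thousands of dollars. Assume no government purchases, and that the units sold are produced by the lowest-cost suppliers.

Rearranging demand gives qd = 45 - 2p. Setting quantity demanded equal to quantity supplied, 45 - 2p = 7p - 36, gives p* = 9 and q* = 27.
The floor of 16 is above the equilibrium price 9, so it binds.
At p = 16: qd = 45 - 2·16 = 13 and qs = 7·16 - 36 = 76.
Producer surplus without the control is ½ · (9 - 36/7) · 27 = 729/14.
With the floor, 13 units are sold at 16. The supply price at q = 13 is 7, so PS = ½ · [(16 - 36/7) + (16 - 7)] · 13 = 1807/14.
Change in producer surplus = 1807/14 - 729/14 = 77.

77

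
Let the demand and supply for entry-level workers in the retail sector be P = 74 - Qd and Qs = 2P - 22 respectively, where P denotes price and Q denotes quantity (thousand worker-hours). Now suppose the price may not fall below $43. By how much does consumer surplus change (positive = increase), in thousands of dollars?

Rearranging demand gives Qd = 74 - P. Equilibrium: 74 - P = 2P - 22, so 96 = 3P and P* = 32, Q* = 42.
Since 43 > 32, the floor is binding.
At P = 43: Qd = 74 - 43 = 31 and Qs = 2·43 - 22 = 64.
Consumer surplus without the control is ½ · (74 - 32) · 42 = 882.
With the floor, consumers buy 31 units at 43, so CS = ½ · (74 - 43) · 31 = 480.5.
Change in consumer surplus = 480.5 - 882 = -401.5.

-401.5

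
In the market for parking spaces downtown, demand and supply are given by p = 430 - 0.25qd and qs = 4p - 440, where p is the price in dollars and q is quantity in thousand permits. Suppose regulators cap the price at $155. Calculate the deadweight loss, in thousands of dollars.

Rearranging demand gives qd = 1720 - 4p. Equilibrium: 1720 - 4p = 4p - 440, so 2160 = 8p and p* = 270, q* = 640.
Since 155 < 270, the ceiling is binding.
At p = 155: qd = 1720 - 4·155 = 1100 and qs = 4·155 - 440 = 180.
Quantity traded falls to 180. At q = 180 the demand price is (1720 - 180)/4 = 385 and the supply price is (440 + 180)/4 = 155.
Deadweight loss = ½ · (385 - 155) · (640 - 180) = ½ · 230 · 460 = 52900.

52900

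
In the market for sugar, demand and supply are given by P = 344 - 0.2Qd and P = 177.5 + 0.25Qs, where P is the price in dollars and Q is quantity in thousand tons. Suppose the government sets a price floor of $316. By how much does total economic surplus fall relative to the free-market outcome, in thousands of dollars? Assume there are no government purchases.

11902.5

Rearranging demand gives Qd = 1720 - 5P; rearranging supply gives Qs = 4P - 710. Setting quantity demanded equal to quantity supplied, 1720 - 5P = 4P - 710, gives P* = 270 and Q* = 370.
The floor of 316 is above the equilibrium price 270, so it binds.
At P = 316: Qd = 1720 - 5·316 = 140 and Qs = 4·316 - 710 = 554.
Quantity traded falls to 140. At Q = 140 the demand price is (1720 - 140)/5 = 316 and the supply price is (710 + 140)/4 = 212.5.
Deadweight loss = ½ · (316 - 212.5) · (370 - 140) = ½ · 103.5 · 230 = 11902.5.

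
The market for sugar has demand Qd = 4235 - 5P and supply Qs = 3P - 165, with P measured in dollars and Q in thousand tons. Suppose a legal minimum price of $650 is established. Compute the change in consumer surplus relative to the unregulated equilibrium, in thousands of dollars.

-123500

Setting quantity demanded equal to quantity supplied, 4235 - 5P = 3P - 165, gives P* = 550 and Q* = 1485.
Since 650 > 550, the floor is binding.
At P = 650: Qd = 4235 - 5·650 = 985 and Qs = 3·650 - 165 = 1785.
Consumer surplus without the control is ½ · (847 - 550) · 1485 = 220522.5.
With the floor, consumers buy 985 units at 650, so CS = ½ · (847 - 650) · 985 = 97022.5.
Change in consumer surplus = 97022.5 - 220522.5 = -123500.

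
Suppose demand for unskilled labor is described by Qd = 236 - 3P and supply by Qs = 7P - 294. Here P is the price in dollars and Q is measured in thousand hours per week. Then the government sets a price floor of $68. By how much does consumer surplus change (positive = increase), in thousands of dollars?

-817.5

Setting quantity demanded equal to quantity supplied, 236 - 3P = 7P - 294, gives P* = 53 and Q* = 77.
Because the floor (68) lies above the market-clearing price, it is binding.
At P = 68: Qd = 236 - 3·68 = 32 and Qs = 7·68 - 294 = 182.
Consumer surplus without the control is ½ · (236/3 - 53) · 77 = 5929/6.
With the floor, consumers buy 32 units at 68, so CS = ½ · (236/3 - 68) · 32 = 512/3.
Change in consumer surplus = 512/3 - 5929/6 = -817.5.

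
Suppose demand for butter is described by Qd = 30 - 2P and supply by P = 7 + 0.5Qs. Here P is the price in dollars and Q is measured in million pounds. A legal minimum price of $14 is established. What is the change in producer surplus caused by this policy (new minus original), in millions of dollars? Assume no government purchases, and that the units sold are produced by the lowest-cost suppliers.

-3

Rearranging supply gives Qs = 2P - 14. Without the control the market clears where 30 - 2P = 2P - 14, i.e. P* = 11 and Q* = 8.
Because the floor (14) lies above the market-clearing price, it is binding.
At P = 14: Qd = 30 - 2·14 = 2 and Qs = 2·14 - 14 = 14.
Producer surplus without the control is ½ · (11 - 7) · 8 = 16.
With the floor, 2 units are sold at 14. The supply price at Q = 2 is 8, so PS = ½ · [(14 - 7) + (14 - 8)] · 2 = 13.
Change in producer surplus = 13 - 16 = -3.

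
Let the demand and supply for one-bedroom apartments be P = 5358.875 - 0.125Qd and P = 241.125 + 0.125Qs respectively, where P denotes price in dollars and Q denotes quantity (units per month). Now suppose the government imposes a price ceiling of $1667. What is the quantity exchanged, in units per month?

11407

Rearranging demand gives Qd = 42871 - 8P; rearranging supply gives Qs = 8P - 1929. Setting quantity demanded equal to quantity supplied, 42871 - 8P = 8P - 1929, gives P* = 2800 and Q* = 20471.
Because the ceiling (1667) lies below the market-clearing price, it is binding.
At P = 1667: Qd = 42871 - 8·1667 = 29535 and Qs = 8·1667 - 1929 = 11407.
The quantity actually transacted is the short side, supply: 11407.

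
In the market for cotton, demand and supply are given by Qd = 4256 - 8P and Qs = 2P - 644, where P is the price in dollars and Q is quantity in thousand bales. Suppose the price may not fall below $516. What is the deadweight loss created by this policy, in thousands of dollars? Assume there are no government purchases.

13520

In a free market, 4256 - 8P = 2P - 644 gives the equilibrium P* = 490, Q* = 336.
Because the floor (516) lies above the market-clearing price, it is binding.
At P = 516: Qd = 4256 - 8·516 = 128 and Qs = 2·516 - 644 = 388.
Quantity traded falls to 128. At Q = 128 the demand price is (4256 - 128)/8 = 516 and the supply price is (644 + 128)/2 = 386.
Deadweight loss = ½ · (516 - 386) · (336 - 128) = ½ · 130 · 208 = 13520.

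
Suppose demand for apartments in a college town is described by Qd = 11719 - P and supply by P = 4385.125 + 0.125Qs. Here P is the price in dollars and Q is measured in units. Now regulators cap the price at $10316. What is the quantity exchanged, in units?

Rearranging supply gives Qs = 8P - 35081. In a free market, 11719 - P = 8P - 35081 gives the equilibrium P* = 5200, Q* = 6519.
Since 10316 is above P* = 5200, the ceiling does not bind and the free-market outcome prevails.

6519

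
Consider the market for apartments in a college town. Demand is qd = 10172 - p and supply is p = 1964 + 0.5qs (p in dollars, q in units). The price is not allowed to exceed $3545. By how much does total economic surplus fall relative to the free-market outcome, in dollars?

Rearranging supply gives qs = 2p - 3928. In a free market, 10172 - p = 2p - 3928 gives the equilibrium p* = 4700, q* = 5472.
Since 3545 < 4700, the ceiling is binding.
At p = 3545: qd = 10172 - 3545 = 6627 and qs = 2·3545 - 3928 = 3162.
Quantity traded falls to 3162. At q = 3162 the demand price is 10172 - 3162 = 7010 and the supply price is (3928 + 3162)/2 = 3545.
Deadweight loss = ½ · (7010 - 3545) · (5472 - 3162) = ½ · 3465 · 2310 = 4002075.

4002075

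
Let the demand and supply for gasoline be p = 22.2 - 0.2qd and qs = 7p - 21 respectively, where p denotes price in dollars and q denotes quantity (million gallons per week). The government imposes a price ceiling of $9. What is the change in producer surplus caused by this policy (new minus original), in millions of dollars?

Rearranging demand gives qd = 111 - 5p. Equilibrium: 111 - 5p = 7p - 21, so 132 = 12p and p* = 11, q* = 56.
Because the ceiling (9) lies below the market-clearing price, it is binding.
At p = 9: qd = 111 - 5·9 = 66 and qs = 7·9 - 21 = 42.
Producer surplus without the control is ½ · (11 - 3) · 56 = 224.
With the ceiling, producers sell 42 units at 9, so PS = ½ · (9 - 3) · 42 = 126.
Change in producer surplus = 126 - 224 = -98.

-98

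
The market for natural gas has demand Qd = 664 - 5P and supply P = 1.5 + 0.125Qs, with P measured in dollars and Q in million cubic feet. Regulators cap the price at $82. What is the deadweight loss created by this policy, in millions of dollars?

0

Rearranging supply gives Qs = 8P - 12. Setting quantity demanded equal to quantity supplied, 664 - 5P = 8P - 12, gives P* = 52 and Q* = 404.
The ceiling of 82 is above the equilibrium price 52, so it is not binding; the market clears at P* = 52, Q* = 404.
Since the control does not bind, no trades are prevented and deadweight loss is zero.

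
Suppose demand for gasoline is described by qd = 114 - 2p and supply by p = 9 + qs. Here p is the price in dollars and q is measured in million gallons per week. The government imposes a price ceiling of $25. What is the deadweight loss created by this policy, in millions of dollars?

192

Rearranging supply gives qs = p - 9. Equilibrium: 114 - 2p = p - 9, so 123 = 3p and p* = 41, q* = 32.
Since 25 < 41, the ceiling is binding.
At p = 25: qd = 114 - 2·25 = 64 and qs = 25 - 9 = 16.
Quantity traded falls to 16. At q = 16 the demand price is (114 - 16)/2 = 49 and the supply price is 9 + 16 = 25.
Deadweight loss = ½ · (49 - 25) · (32 - 16) = ½ · 24 · 16 = 192.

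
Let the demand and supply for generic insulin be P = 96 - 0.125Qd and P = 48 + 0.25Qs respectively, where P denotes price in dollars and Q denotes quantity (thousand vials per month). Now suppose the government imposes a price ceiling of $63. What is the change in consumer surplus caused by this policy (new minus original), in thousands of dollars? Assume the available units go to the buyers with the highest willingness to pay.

731

Rearranging demand gives Qd = 768 - 8P; rearranging supply gives Qs = 4P - 192. In a free market, 768 - 8P = 4P - 192 gives the equilibrium P* = 80, Q* = 128.
The ceiling of 63 is below the equilibrium price 80, so it binds.
At P = 63: Qd = 768 - 8·63 = 264 and Qs = 4·63 - 192 = 60.
Consumer surplus without the control is ½ · (96 - 80) · 128 = 1024.
With the ceiling, 60 units are sold at 63 (assume they go to the highest-value buyers). The demand price at Q = 60 is 88.5, so CS = ½ · [(96 - 63) + (88.5 - 63)] · 60 = 1755.
Change in consumer surplus = 1755 - 1024 = 731.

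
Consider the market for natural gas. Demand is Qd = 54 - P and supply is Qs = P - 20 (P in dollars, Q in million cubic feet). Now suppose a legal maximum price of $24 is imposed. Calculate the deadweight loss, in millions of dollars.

Without the control the market clears where 54 - P = P - 20, i.e. P* = 37 and Q* = 17.
Since 24 < 37, the ceiling is binding.
At P = 24: Qd = 54 - 24 = 30 and Qs = 24 - 20 = 4.
Quantity traded falls to 4. At Q = 4 the demand price is 54 - 4 = 50 and the supply price is 20 + 4 = 24.
Deadweight loss = ½ · (50 - 24) · (17 - 4) = ½ · 26 · 13 = 169.

169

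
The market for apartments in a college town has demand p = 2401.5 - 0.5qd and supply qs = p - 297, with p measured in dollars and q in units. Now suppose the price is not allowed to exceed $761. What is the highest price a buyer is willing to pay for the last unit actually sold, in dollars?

2169.5

Rearranging demand gives qd = 4803 - 2p. Setting quantity demanded equal to quantity supplied, 4803 - 2p = p - 297, gives p* = 1700 and q* = 1403.
The ceiling of 761 is below the equilibrium price 1700, so it binds.
At p = 761: qd = 4803 - 2·761 = 3281 and qs = 761 - 297 = 464.
Only 464 units reach the market. On the demand curve, the marginal buyer's willingness to pay at q = 464 is (4803 - 464)/2 = 2169.5.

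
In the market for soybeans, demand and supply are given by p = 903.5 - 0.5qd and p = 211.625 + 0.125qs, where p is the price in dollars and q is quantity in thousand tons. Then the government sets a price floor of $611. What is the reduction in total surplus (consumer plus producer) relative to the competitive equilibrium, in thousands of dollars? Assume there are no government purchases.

Rearranging demand gives qd = 1807 - 2p; rearranging supply gives qs = 8p - 1693. In a free market, 1807 - 2p = 8p - 1693 gives the equilibrium p* = 350, q* = 1107.
Because the floor (611) lies above the market-clearing price, it is binding.
At p = 611: qd = 1807 - 2·611 = 585 and qs = 8·611 - 1693 = 3195.
Quantity traded falls to 585. At q = 585 the demand price is (1807 - 585)/2 = 611 and the supply price is (1693 + 585)/8 = 284.75.
Deadweight loss = ½ · (611 - 284.75) · (1107 - 585) = ½ · 326.25 · 522 = 85151.25.

85151.25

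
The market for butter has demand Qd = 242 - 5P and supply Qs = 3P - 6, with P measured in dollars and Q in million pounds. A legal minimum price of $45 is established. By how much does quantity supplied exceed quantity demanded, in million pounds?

In a free market, 242 - 5P = 3P - 6 gives the equilibrium P* = 31, Q* = 87.
Because the floor (45) lies above the market-clearing price, it is binding.
At P = 45: Qd = 242 - 5·45 = 17 and Qs = 3·45 - 6 = 129.
Surplus = Qs - Qd = 129 - 17 = 112.

112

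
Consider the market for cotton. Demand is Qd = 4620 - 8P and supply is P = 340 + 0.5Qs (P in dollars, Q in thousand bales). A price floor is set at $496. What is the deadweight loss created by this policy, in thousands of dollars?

Rearranging supply gives Qs = 2P - 680. Setting quantity demanded equal to quantity supplied, 4620 - 8P = 2P - 680, gives P* = 530 and Q* = 380.
The floor of 496 is below the equilibrium price 530, so it is not binding; the market clears at P* = 530, Q* = 380.
Since the control does not bind, no trades are prevented and deadweight loss is zero.

0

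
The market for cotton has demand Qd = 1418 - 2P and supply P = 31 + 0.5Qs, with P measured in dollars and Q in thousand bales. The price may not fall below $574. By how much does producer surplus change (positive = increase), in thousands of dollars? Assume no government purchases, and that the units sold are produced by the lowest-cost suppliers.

Rearranging supply gives Qs = 2P - 62. Setting quantity demanded equal to quantity supplied, 1418 - 2P = 2P - 62, gives P* = 370 and Q* = 678.
The floor of 574 is above the equilibrium price 370, so it binds.
At P = 574: Qd = 1418 - 2·574 = 270 and Qs = 2·574 - 62 = 1086.
Producer surplus without the control is ½ · (370 - 31) · 678 = 114921.
With the floor, 270 units are sold at 574. The supply price at Q = 270 is 166, so PS = ½ · [(574 - 31) + (574 - 166)] · 270 = 128385.
Change in producer surplus = 128385 - 114921 = 13464.

13464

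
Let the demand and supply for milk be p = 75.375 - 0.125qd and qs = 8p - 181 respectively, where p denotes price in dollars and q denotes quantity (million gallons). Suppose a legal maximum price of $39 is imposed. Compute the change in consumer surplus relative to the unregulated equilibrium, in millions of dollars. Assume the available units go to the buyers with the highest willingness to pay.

Rearranging demand gives qd = 603 - 8p. In a free market, 603 - 8p = 8p - 181 gives the equilibrium p* = 49, q* = 211.
Because the ceiling (39) lies below the market-clearing price, it is binding.
At p = 39: qd = 603 - 8·39 = 291 and qs = 8·39 - 181 = 131.
Consumer surplus without the control is ½ · (75.375 - 49) · 211 = 2782.5625.
With the ceiling, 131 units are sold at 39 (assume they go to the highest-value buyers). The demand price at q = 131 is 59, so CS = ½ · [(75.375 - 39) + (59 - 39)] · 131 = 3692.5625.
Change in consumer surplus = 3692.5625 - 2782.5625 = 910.

910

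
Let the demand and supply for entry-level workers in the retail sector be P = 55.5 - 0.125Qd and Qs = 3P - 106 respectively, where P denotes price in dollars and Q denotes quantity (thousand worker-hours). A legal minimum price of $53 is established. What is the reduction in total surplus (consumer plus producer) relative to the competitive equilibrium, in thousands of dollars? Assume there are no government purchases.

Rearranging demand gives Qd = 444 - 8P. Setting quantity demanded equal to quantity supplied, 444 - 8P = 3P - 106, gives P* = 50 and Q* = 44.
The floor of 53 is above the equilibrium price 50, so it binds.
At P = 53: Qd = 444 - 8·53 = 20 and Qs = 3·53 - 106 = 53.
Quantity traded falls to 20. At Q = 20 the demand price is (444 - 20)/8 = 53 and the supply price is (106 + 20)/3 = 42.
Deadweight loss = ½ · (53 - 42) · (44 - 20) = ½ · 11 · 24 = 132.

132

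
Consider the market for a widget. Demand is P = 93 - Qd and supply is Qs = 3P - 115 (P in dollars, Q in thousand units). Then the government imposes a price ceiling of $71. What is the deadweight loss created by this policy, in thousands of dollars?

Rearranging demand gives Qd = 93 - P. In a free market, 93 - P = 3P - 115 gives the equilibrium P* = 52, Q* = 41.
Since 71 is above P* = 52, the ceiling does not bind and the free-market outcome prevails.
Since the control does not bind, no trades are prevented and deadweight loss is zero.

0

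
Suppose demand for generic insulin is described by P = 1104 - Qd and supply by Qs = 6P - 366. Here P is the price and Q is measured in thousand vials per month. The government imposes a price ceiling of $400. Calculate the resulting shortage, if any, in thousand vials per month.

0

Rearranging demand gives Qd = 1104 - P. In a free market, 1104 - P = 6P - 366 gives the equilibrium P* = 210, Q* = 894.
The ceiling of 400 is above the equilibrium price 210, so it is not binding; the market clears at P* = 210, Q* = 894.
Since the control does not bind, there is no shortage.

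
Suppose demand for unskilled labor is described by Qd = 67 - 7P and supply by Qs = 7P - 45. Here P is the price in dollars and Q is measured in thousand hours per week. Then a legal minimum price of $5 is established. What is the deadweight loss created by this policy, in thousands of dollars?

0

Equilibrium: 67 - 7P = 7P - 45, so 112 = 14P and P* = 8, Q* = 11.
The floor of 5 is below the equilibrium price 8, so it is not binding; the market clears at P* = 8, Q* = 11.
Since the control does not bind, no trades are prevented and deadweight loss is zero.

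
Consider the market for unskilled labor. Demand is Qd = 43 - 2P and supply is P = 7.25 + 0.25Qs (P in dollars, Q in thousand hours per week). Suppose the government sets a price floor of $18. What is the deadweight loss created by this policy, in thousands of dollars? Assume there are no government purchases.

Rearranging supply gives Qs = 4P - 29. Equilibrium: 43 - 2P = 4P - 29, so 72 = 6P and P* = 12, Q* = 19.
Since 18 > 12, the floor is binding.
At P = 18: Qd = 43 - 2·18 = 7 and Qs = 4·18 - 29 = 43.
Quantity traded falls to 7. At Q = 7 the demand price is (43 - 7)/2 = 18 and the supply price is (29 + 7)/4 = 9.
Deadweight loss = ½ · (18 - 9) · (19 - 7) = ½ · 9 · 12 = 54.

54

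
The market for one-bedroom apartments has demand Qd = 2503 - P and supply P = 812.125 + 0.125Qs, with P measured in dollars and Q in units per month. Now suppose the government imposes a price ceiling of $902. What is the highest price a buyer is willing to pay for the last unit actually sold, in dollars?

1784

Rearranging supply gives Qs = 8P - 6497. Setting quantity demanded equal to quantity supplied, 2503 - P = 8P - 6497, gives P* = 1000 and Q* = 1503.
The ceiling of 902 is below the equilibrium price 1000, so it binds.
At P = 902: Qd = 2503 - 902 = 1601 and Qs = 8·902 - 6497 = 719.
Only 719 units reach the market. On the demand curve, the marginal buyer's willingness to pay at Q = 719 is (2503 - 719) = 1784.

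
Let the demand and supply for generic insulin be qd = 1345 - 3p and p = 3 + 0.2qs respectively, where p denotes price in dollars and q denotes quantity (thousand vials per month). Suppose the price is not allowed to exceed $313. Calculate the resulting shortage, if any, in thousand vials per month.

0

Rearranging supply gives qs = 5p - 15. Setting quantity demanded equal to quantity supplied, 1345 - 3p = 5p - 15, gives p* = 170 and q* = 835.
The ceiling of 313 is above the equilibrium price 170, so it is not binding; the market clears at p* = 170, q* = 835.
Since the control does not bind, there is no shortage.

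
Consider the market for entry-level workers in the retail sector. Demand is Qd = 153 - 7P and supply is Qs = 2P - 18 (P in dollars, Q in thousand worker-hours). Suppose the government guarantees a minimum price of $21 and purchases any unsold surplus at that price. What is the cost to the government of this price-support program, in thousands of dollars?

378

In a free market, 153 - 7P = 2P - 18 gives the equilibrium P* = 19, Q* = 20.
Since 21 > 19, the floor is binding.
At P = 21: Qd = 153 - 7·21 = 6 and Qs = 2·21 - 18 = 24.
Surplus = Qs - Qd = 18.
Government expenditure = surplus × support price = 18 × 21 = 378.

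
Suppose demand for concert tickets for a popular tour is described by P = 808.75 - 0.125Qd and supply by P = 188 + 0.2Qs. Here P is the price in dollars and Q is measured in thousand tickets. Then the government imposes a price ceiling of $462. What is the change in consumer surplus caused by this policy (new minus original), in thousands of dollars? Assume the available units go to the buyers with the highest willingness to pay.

129735

Rearranging demand gives Qd = 6470 - 8P; rearranging supply gives Qs = 5P - 940. Equilibrium: 6470 - 8P = 5P - 940, so 7410 = 13P and P* = 570, Q* = 1910.
Because the ceiling (462) lies below the market-clearing price, it is binding.
At P = 462: Qd = 6470 - 8·462 = 2774 and Qs = 5·462 - 940 = 1370.
Consumer surplus without the control is ½ · (808.75 - 570) · 1910 = 228006.25.
With the ceiling, 1370 units are sold at 462 (assume they go to the highest-value buyers). The demand price at Q = 1370 is 637.5, so CS = ½ · [(808.75 - 462) + (637.5 - 462)] · 1370 = 357741.25.
Change in consumer surplus = 357741.25 - 228006.25 = 129735.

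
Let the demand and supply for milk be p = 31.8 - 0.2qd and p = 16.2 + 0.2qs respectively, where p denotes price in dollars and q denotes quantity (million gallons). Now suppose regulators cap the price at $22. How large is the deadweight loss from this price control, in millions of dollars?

20

Rearranging demand gives qd = 159 - 5p; rearranging supply gives qs = 5p - 81. In a free market, 159 - 5p = 5p - 81 gives the equilibrium p* = 24, q* = 39.
The ceiling of 22 is below the equilibrium price 24, so it binds.
At p = 22: qd = 159 - 5·22 = 49 and qs = 5·22 - 81 = 29.
Quantity traded falls to 29. At q = 29 the demand price is (159 - 29)/5 = 26 and the supply price is (81 + 29)/5 = 22.
Deadweight loss = ½ · (26 - 22) · (39 - 29) = ½ · 4 · 10 = 20.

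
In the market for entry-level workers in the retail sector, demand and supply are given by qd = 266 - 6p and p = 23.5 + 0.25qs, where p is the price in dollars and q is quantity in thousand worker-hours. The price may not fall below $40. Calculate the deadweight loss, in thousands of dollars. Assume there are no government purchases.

Rearranging supply gives qs = 4p - 94. In a free market, 266 - 6p = 4p - 94 gives the equilibrium p* = 36, q* = 50.
Because the floor (40) lies above the market-clearing price, it is binding.
At p = 40: qd = 266 - 6·40 = 26 and qs = 4·40 - 94 = 66.
Quantity traded falls to 26. At q = 26 the demand price is (266 - 26)/6 = 40 and the supply price is (94 + 26)/4 = 30.
Deadweight loss = ½ · (40 - 30) · (50 - 26) = ½ · 10 · 24 = 120.

120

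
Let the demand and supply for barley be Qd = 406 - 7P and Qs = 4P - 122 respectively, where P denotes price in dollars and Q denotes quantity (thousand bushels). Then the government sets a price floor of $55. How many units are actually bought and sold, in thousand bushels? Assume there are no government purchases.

21

Without the control the market clears where 406 - 7P = 4P - 122, i.e. P* = 48 and Q* = 70.
Since 55 > 48, the floor is binding.
At P = 55: Qd = 406 - 7·55 = 21 and Qs = 4·55 - 122 = 98.
The quantity actually transacted is the short side, demand: 21.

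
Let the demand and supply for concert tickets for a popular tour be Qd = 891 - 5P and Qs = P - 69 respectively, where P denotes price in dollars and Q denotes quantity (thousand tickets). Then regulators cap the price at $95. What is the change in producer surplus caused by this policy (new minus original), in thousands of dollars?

In a free market, 891 - 5P = P - 69 gives the equilibrium P* = 160, Q* = 91.
The ceiling of 95 is below the equilibrium price 160, so it binds.
At P = 95: Qd = 891 - 5·95 = 416 and Qs = 95 - 69 = 26.
Producer surplus without the control is ½ · (160 - 69) · 91 = 4140.5.
With the ceiling, producers sell 26 units at 95, so PS = ½ · (95 - 69) · 26 = 338.
Change in producer surplus = 338 - 4140.5 = -3802.5.

-3802.5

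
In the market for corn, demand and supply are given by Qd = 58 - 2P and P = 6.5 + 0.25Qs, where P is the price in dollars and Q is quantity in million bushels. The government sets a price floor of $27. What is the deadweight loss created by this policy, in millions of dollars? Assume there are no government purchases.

253.5

Rearranging supply gives Qs = 4P - 26. In a free market, 58 - 2P = 4P - 26 gives the equilibrium P* = 14, Q* = 30.
Since 27 > 14, the floor is binding.
At P = 27: Qd = 58 - 2·27 = 4 and Qs = 4·27 - 26 = 82.
Quantity traded falls to 4. At Q = 4 the demand price is (58 - 4)/2 = 27 and the supply price is (26 + 4)/4 = 7.5.
Deadweight loss = ½ · (27 - 7.5) · (30 - 4) = ½ · 19.5 · 26 = 253.5.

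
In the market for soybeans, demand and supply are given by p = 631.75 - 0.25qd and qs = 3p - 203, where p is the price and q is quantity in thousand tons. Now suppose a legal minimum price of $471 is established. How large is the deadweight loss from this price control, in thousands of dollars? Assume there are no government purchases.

30618

Rearranging demand gives qd = 2527 - 4p. Setting quantity demanded equal to quantity supplied, 2527 - 4p = 3p - 203, gives p* = 390 and q* = 967.
The floor of 471 is above the equilibrium price 390, so it binds.
At p = 471: qd = 2527 - 4·471 = 643 and qs = 3·471 - 203 = 1210.
Quantity traded falls to 643. At q = 643 the demand price is (2527 - 643)/4 = 471 and the supply price is (203 + 643)/3 = 282.
Deadweight loss = ½ · (471 - 282) · (967 - 643) = ½ · 189 · 324 = 30618.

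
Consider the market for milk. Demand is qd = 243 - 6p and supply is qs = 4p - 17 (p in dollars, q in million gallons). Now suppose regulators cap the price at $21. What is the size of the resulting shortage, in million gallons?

In a free market, 243 - 6p = 4p - 17 gives the equilibrium p* = 26, q* = 87.
Because the ceiling (21) lies below the market-clearing price, it is binding.
At p = 21: qd = 243 - 6·21 = 117 and qs = 4·21 - 17 = 67.
Shortage = qd - qs = 117 - 67 = 50.

50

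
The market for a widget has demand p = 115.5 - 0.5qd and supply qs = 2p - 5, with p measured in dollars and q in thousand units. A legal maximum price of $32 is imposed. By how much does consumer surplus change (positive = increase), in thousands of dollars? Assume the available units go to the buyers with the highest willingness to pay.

864

Rearranging demand gives qd = 231 - 2p. In a free market, 231 - 2p = 2p - 5 gives the equilibrium p* = 59, q* = 113.
The ceiling of 32 is below the equilibrium price 59, so it binds.
At p = 32: qd = 231 - 2·32 = 167 and qs = 2·32 - 5 = 59.
Consumer surplus without the control is ½ · (115.5 - 59) · 113 = 3192.25.
With the ceiling, 59 units are sold at 32 (assume they go to the highest-value buyers). The demand price at q = 59 is 86, so CS = ½ · [(115.5 - 32) + (86 - 32)] · 59 = 4056.25.
Change in consumer surplus = 4056.25 - 3192.25 = 864.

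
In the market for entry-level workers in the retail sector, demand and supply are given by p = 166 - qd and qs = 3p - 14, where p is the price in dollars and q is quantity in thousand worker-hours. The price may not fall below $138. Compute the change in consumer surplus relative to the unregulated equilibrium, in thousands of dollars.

-6928.5

Rearranging demand gives qd = 166 - p. In a free market, 166 - p = 3p - 14 gives the equilibrium p* = 45, q* = 121.
Because the floor (138) lies above the market-clearing price, it is binding.
At p = 138: qd = 166 - 138 = 28 and qs = 3·138 - 14 = 400.
Consumer surplus without the control is ½ · (166 - 45) · 121 = 7320.5.
With the floor, consumers buy 28 units at 138, so CS = ½ · (166 - 138) · 28 = 392.
Change in consumer surplus = 392 - 7320.5 = -6928.5.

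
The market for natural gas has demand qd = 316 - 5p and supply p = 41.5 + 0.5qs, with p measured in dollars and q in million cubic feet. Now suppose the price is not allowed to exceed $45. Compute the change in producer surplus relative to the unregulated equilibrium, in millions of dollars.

-228

Rearranging supply gives qs = 2p - 83. Setting quantity demanded equal to quantity supplied, 316 - 5p = 2p - 83, gives p* = 57 and q* = 31.
Because the ceiling (45) lies below the market-clearing price, it is binding.
At p = 45: qd = 316 - 5·45 = 91 and qs = 2·45 - 83 = 7.
Producer surplus without the control is ½ · (57 - 41.5) · 31 = 240.25.
With the ceiling, producers sell 7 units at 45, so PS = ½ · (45 - 41.5) · 7 = 12.25.
Change in producer surplus = 12.25 - 240.25 = -228.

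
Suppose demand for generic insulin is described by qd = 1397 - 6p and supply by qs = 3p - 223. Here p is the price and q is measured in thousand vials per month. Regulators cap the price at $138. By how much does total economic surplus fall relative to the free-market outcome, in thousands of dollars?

3969

Equilibrium: 1397 - 6p = 3p - 223, so 1620 = 9p and p* = 180, q* = 317.
Because the ceiling (138) lies below the market-clearing price, it is binding.
At p = 138: qd = 1397 - 6·138 = 569 and qs = 3·138 - 223 = 191.
Quantity traded falls to 191. At q = 191 the demand price is (1397 - 191)/6 = 201 and the supply price is (223 + 191)/3 = 138.
Deadweight loss = ½ · (201 - 138) · (317 - 191) = ½ · 63 · 126 = 3969.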